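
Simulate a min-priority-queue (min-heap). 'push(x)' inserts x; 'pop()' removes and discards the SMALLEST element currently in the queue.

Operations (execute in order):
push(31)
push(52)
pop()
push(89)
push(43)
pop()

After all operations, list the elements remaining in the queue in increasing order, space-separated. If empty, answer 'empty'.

Answer: 52 89

Derivation:
push(31): heap contents = [31]
push(52): heap contents = [31, 52]
pop() → 31: heap contents = [52]
push(89): heap contents = [52, 89]
push(43): heap contents = [43, 52, 89]
pop() → 43: heap contents = [52, 89]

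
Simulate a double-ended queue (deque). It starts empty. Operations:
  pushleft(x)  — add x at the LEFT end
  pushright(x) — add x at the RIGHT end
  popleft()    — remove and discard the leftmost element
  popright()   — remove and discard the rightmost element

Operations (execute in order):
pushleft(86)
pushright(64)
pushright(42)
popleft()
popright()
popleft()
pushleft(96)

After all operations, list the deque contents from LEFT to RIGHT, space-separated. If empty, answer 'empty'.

Answer: 96

Derivation:
pushleft(86): [86]
pushright(64): [86, 64]
pushright(42): [86, 64, 42]
popleft(): [64, 42]
popright(): [64]
popleft(): []
pushleft(96): [96]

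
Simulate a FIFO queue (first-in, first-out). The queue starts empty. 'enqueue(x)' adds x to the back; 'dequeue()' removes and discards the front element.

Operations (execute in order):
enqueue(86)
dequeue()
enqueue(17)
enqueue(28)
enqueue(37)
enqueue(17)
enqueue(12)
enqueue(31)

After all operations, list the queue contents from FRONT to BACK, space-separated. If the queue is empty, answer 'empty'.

enqueue(86): [86]
dequeue(): []
enqueue(17): [17]
enqueue(28): [17, 28]
enqueue(37): [17, 28, 37]
enqueue(17): [17, 28, 37, 17]
enqueue(12): [17, 28, 37, 17, 12]
enqueue(31): [17, 28, 37, 17, 12, 31]

Answer: 17 28 37 17 12 31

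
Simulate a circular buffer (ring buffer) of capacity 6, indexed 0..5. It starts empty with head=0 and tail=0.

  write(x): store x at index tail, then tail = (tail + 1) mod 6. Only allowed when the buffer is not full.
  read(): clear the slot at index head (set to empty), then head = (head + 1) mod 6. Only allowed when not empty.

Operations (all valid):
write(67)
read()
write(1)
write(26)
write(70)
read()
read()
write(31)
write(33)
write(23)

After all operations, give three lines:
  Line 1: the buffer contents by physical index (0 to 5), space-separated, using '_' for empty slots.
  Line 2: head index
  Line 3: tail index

Answer: 23 _ _ 70 31 33
3
1

Derivation:
write(67): buf=[67 _ _ _ _ _], head=0, tail=1, size=1
read(): buf=[_ _ _ _ _ _], head=1, tail=1, size=0
write(1): buf=[_ 1 _ _ _ _], head=1, tail=2, size=1
write(26): buf=[_ 1 26 _ _ _], head=1, tail=3, size=2
write(70): buf=[_ 1 26 70 _ _], head=1, tail=4, size=3
read(): buf=[_ _ 26 70 _ _], head=2, tail=4, size=2
read(): buf=[_ _ _ 70 _ _], head=3, tail=4, size=1
write(31): buf=[_ _ _ 70 31 _], head=3, tail=5, size=2
write(33): buf=[_ _ _ 70 31 33], head=3, tail=0, size=3
write(23): buf=[23 _ _ 70 31 33], head=3, tail=1, size=4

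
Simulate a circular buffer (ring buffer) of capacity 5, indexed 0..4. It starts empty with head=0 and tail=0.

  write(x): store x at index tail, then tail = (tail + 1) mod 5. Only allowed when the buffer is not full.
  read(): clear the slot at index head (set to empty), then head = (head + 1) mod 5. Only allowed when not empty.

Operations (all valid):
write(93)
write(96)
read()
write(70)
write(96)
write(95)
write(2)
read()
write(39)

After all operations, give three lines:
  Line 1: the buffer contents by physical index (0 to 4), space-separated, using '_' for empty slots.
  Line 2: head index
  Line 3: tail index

Answer: 2 39 70 96 95
2
2

Derivation:
write(93): buf=[93 _ _ _ _], head=0, tail=1, size=1
write(96): buf=[93 96 _ _ _], head=0, tail=2, size=2
read(): buf=[_ 96 _ _ _], head=1, tail=2, size=1
write(70): buf=[_ 96 70 _ _], head=1, tail=3, size=2
write(96): buf=[_ 96 70 96 _], head=1, tail=4, size=3
write(95): buf=[_ 96 70 96 95], head=1, tail=0, size=4
write(2): buf=[2 96 70 96 95], head=1, tail=1, size=5
read(): buf=[2 _ 70 96 95], head=2, tail=1, size=4
write(39): buf=[2 39 70 96 95], head=2, tail=2, size=5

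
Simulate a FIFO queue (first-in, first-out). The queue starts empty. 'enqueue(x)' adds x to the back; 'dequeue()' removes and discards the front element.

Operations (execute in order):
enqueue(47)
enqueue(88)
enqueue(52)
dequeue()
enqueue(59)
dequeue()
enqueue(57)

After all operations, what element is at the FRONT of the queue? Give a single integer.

enqueue(47): queue = [47]
enqueue(88): queue = [47, 88]
enqueue(52): queue = [47, 88, 52]
dequeue(): queue = [88, 52]
enqueue(59): queue = [88, 52, 59]
dequeue(): queue = [52, 59]
enqueue(57): queue = [52, 59, 57]

Answer: 52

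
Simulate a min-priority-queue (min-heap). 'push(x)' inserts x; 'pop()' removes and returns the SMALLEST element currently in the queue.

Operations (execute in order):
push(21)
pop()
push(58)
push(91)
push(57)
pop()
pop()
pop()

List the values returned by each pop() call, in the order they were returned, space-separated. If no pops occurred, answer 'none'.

push(21): heap contents = [21]
pop() → 21: heap contents = []
push(58): heap contents = [58]
push(91): heap contents = [58, 91]
push(57): heap contents = [57, 58, 91]
pop() → 57: heap contents = [58, 91]
pop() → 58: heap contents = [91]
pop() → 91: heap contents = []

Answer: 21 57 58 91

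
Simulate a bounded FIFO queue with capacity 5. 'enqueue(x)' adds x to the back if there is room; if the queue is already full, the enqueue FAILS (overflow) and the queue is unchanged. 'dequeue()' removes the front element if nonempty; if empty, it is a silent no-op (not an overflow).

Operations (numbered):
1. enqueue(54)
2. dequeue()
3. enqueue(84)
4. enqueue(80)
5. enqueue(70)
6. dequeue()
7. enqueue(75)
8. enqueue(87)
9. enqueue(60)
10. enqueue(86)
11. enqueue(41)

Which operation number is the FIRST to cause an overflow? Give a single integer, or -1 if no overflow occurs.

1. enqueue(54): size=1
2. dequeue(): size=0
3. enqueue(84): size=1
4. enqueue(80): size=2
5. enqueue(70): size=3
6. dequeue(): size=2
7. enqueue(75): size=3
8. enqueue(87): size=4
9. enqueue(60): size=5
10. enqueue(86): size=5=cap → OVERFLOW (fail)
11. enqueue(41): size=5=cap → OVERFLOW (fail)

Answer: 10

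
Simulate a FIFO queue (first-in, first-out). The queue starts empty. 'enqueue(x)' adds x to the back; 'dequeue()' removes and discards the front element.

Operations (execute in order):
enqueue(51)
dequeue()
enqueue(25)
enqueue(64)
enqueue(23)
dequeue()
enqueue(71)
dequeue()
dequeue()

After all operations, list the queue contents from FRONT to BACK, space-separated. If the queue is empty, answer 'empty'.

enqueue(51): [51]
dequeue(): []
enqueue(25): [25]
enqueue(64): [25, 64]
enqueue(23): [25, 64, 23]
dequeue(): [64, 23]
enqueue(71): [64, 23, 71]
dequeue(): [23, 71]
dequeue(): [71]

Answer: 71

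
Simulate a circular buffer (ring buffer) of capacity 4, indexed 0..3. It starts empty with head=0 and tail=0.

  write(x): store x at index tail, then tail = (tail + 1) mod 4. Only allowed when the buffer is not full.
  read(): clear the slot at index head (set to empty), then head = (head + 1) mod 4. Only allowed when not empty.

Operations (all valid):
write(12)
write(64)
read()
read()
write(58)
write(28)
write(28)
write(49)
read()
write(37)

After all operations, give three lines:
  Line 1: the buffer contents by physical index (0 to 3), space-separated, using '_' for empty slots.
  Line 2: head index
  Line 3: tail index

Answer: 28 49 37 28
3
3

Derivation:
write(12): buf=[12 _ _ _], head=0, tail=1, size=1
write(64): buf=[12 64 _ _], head=0, tail=2, size=2
read(): buf=[_ 64 _ _], head=1, tail=2, size=1
read(): buf=[_ _ _ _], head=2, tail=2, size=0
write(58): buf=[_ _ 58 _], head=2, tail=3, size=1
write(28): buf=[_ _ 58 28], head=2, tail=0, size=2
write(28): buf=[28 _ 58 28], head=2, tail=1, size=3
write(49): buf=[28 49 58 28], head=2, tail=2, size=4
read(): buf=[28 49 _ 28], head=3, tail=2, size=3
write(37): buf=[28 49 37 28], head=3, tail=3, size=4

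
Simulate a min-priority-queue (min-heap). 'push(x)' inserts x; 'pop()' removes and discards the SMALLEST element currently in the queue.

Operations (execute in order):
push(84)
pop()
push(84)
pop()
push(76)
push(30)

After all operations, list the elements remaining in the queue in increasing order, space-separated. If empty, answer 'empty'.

push(84): heap contents = [84]
pop() → 84: heap contents = []
push(84): heap contents = [84]
pop() → 84: heap contents = []
push(76): heap contents = [76]
push(30): heap contents = [30, 76]

Answer: 30 76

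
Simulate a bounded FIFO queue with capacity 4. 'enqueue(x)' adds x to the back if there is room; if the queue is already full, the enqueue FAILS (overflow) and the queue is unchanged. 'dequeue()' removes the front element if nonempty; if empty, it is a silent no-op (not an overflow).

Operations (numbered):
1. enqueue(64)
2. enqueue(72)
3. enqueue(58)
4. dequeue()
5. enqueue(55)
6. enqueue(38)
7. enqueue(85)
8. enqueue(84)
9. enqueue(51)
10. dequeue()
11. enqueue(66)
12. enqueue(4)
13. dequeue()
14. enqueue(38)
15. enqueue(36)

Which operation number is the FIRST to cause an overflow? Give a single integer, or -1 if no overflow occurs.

Answer: 7

Derivation:
1. enqueue(64): size=1
2. enqueue(72): size=2
3. enqueue(58): size=3
4. dequeue(): size=2
5. enqueue(55): size=3
6. enqueue(38): size=4
7. enqueue(85): size=4=cap → OVERFLOW (fail)
8. enqueue(84): size=4=cap → OVERFLOW (fail)
9. enqueue(51): size=4=cap → OVERFLOW (fail)
10. dequeue(): size=3
11. enqueue(66): size=4
12. enqueue(4): size=4=cap → OVERFLOW (fail)
13. dequeue(): size=3
14. enqueue(38): size=4
15. enqueue(36): size=4=cap → OVERFLOW (fail)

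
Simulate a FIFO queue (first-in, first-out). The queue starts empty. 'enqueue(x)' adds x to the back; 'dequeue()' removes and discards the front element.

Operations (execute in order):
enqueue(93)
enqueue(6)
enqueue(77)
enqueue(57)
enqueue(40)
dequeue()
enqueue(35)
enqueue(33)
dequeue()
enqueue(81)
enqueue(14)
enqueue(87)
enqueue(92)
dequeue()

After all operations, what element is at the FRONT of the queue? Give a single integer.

enqueue(93): queue = [93]
enqueue(6): queue = [93, 6]
enqueue(77): queue = [93, 6, 77]
enqueue(57): queue = [93, 6, 77, 57]
enqueue(40): queue = [93, 6, 77, 57, 40]
dequeue(): queue = [6, 77, 57, 40]
enqueue(35): queue = [6, 77, 57, 40, 35]
enqueue(33): queue = [6, 77, 57, 40, 35, 33]
dequeue(): queue = [77, 57, 40, 35, 33]
enqueue(81): queue = [77, 57, 40, 35, 33, 81]
enqueue(14): queue = [77, 57, 40, 35, 33, 81, 14]
enqueue(87): queue = [77, 57, 40, 35, 33, 81, 14, 87]
enqueue(92): queue = [77, 57, 40, 35, 33, 81, 14, 87, 92]
dequeue(): queue = [57, 40, 35, 33, 81, 14, 87, 92]

Answer: 57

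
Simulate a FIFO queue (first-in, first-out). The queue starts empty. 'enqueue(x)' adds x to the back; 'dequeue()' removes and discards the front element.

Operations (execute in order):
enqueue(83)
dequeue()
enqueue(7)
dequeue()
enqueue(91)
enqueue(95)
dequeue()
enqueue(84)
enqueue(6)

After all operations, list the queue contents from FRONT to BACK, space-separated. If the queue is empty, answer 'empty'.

Answer: 95 84 6

Derivation:
enqueue(83): [83]
dequeue(): []
enqueue(7): [7]
dequeue(): []
enqueue(91): [91]
enqueue(95): [91, 95]
dequeue(): [95]
enqueue(84): [95, 84]
enqueue(6): [95, 84, 6]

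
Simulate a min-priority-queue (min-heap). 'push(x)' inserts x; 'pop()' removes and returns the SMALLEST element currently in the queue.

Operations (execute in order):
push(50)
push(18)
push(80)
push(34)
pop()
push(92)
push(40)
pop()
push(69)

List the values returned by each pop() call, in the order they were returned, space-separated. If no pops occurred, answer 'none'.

push(50): heap contents = [50]
push(18): heap contents = [18, 50]
push(80): heap contents = [18, 50, 80]
push(34): heap contents = [18, 34, 50, 80]
pop() → 18: heap contents = [34, 50, 80]
push(92): heap contents = [34, 50, 80, 92]
push(40): heap contents = [34, 40, 50, 80, 92]
pop() → 34: heap contents = [40, 50, 80, 92]
push(69): heap contents = [40, 50, 69, 80, 92]

Answer: 18 34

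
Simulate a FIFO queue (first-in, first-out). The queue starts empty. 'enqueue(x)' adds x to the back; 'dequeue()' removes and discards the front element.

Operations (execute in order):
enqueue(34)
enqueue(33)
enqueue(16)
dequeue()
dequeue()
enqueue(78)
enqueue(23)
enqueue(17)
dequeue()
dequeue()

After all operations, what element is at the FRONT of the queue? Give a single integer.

enqueue(34): queue = [34]
enqueue(33): queue = [34, 33]
enqueue(16): queue = [34, 33, 16]
dequeue(): queue = [33, 16]
dequeue(): queue = [16]
enqueue(78): queue = [16, 78]
enqueue(23): queue = [16, 78, 23]
enqueue(17): queue = [16, 78, 23, 17]
dequeue(): queue = [78, 23, 17]
dequeue(): queue = [23, 17]

Answer: 23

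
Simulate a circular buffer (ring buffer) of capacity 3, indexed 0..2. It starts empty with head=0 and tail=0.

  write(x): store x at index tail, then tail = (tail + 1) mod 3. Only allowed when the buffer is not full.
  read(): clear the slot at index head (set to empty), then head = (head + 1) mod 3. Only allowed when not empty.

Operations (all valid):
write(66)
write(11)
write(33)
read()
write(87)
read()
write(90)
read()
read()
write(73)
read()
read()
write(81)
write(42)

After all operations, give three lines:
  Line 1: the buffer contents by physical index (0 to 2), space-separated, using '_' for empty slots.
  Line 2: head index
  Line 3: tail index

write(66): buf=[66 _ _], head=0, tail=1, size=1
write(11): buf=[66 11 _], head=0, tail=2, size=2
write(33): buf=[66 11 33], head=0, tail=0, size=3
read(): buf=[_ 11 33], head=1, tail=0, size=2
write(87): buf=[87 11 33], head=1, tail=1, size=3
read(): buf=[87 _ 33], head=2, tail=1, size=2
write(90): buf=[87 90 33], head=2, tail=2, size=3
read(): buf=[87 90 _], head=0, tail=2, size=2
read(): buf=[_ 90 _], head=1, tail=2, size=1
write(73): buf=[_ 90 73], head=1, tail=0, size=2
read(): buf=[_ _ 73], head=2, tail=0, size=1
read(): buf=[_ _ _], head=0, tail=0, size=0
write(81): buf=[81 _ _], head=0, tail=1, size=1
write(42): buf=[81 42 _], head=0, tail=2, size=2

Answer: 81 42 _
0
2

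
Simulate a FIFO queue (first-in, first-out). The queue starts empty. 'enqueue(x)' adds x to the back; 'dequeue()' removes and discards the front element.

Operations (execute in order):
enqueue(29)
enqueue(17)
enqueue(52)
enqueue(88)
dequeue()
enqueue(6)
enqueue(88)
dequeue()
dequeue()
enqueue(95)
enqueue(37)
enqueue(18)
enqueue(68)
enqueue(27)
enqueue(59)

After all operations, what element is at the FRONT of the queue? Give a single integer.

Answer: 88

Derivation:
enqueue(29): queue = [29]
enqueue(17): queue = [29, 17]
enqueue(52): queue = [29, 17, 52]
enqueue(88): queue = [29, 17, 52, 88]
dequeue(): queue = [17, 52, 88]
enqueue(6): queue = [17, 52, 88, 6]
enqueue(88): queue = [17, 52, 88, 6, 88]
dequeue(): queue = [52, 88, 6, 88]
dequeue(): queue = [88, 6, 88]
enqueue(95): queue = [88, 6, 88, 95]
enqueue(37): queue = [88, 6, 88, 95, 37]
enqueue(18): queue = [88, 6, 88, 95, 37, 18]
enqueue(68): queue = [88, 6, 88, 95, 37, 18, 68]
enqueue(27): queue = [88, 6, 88, 95, 37, 18, 68, 27]
enqueue(59): queue = [88, 6, 88, 95, 37, 18, 68, 27, 59]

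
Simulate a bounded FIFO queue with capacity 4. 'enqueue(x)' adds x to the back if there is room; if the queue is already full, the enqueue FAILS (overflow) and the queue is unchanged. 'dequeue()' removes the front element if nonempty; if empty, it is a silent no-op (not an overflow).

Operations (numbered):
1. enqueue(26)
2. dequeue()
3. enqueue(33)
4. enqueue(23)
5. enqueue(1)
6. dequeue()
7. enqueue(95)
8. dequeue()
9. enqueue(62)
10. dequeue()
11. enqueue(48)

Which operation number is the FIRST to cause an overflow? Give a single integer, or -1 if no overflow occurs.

1. enqueue(26): size=1
2. dequeue(): size=0
3. enqueue(33): size=1
4. enqueue(23): size=2
5. enqueue(1): size=3
6. dequeue(): size=2
7. enqueue(95): size=3
8. dequeue(): size=2
9. enqueue(62): size=3
10. dequeue(): size=2
11. enqueue(48): size=3

Answer: -1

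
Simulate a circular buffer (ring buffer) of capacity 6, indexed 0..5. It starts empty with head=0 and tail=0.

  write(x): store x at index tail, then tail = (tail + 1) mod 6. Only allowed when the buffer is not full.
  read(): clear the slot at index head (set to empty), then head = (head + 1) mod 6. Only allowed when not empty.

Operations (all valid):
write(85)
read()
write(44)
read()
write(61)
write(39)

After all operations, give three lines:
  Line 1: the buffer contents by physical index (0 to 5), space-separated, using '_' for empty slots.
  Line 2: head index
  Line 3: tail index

Answer: _ _ 61 39 _ _
2
4

Derivation:
write(85): buf=[85 _ _ _ _ _], head=0, tail=1, size=1
read(): buf=[_ _ _ _ _ _], head=1, tail=1, size=0
write(44): buf=[_ 44 _ _ _ _], head=1, tail=2, size=1
read(): buf=[_ _ _ _ _ _], head=2, tail=2, size=0
write(61): buf=[_ _ 61 _ _ _], head=2, tail=3, size=1
write(39): buf=[_ _ 61 39 _ _], head=2, tail=4, size=2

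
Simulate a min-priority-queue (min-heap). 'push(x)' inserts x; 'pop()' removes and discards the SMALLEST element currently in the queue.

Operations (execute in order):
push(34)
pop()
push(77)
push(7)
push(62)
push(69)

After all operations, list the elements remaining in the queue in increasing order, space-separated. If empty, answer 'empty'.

Answer: 7 62 69 77

Derivation:
push(34): heap contents = [34]
pop() → 34: heap contents = []
push(77): heap contents = [77]
push(7): heap contents = [7, 77]
push(62): heap contents = [7, 62, 77]
push(69): heap contents = [7, 62, 69, 77]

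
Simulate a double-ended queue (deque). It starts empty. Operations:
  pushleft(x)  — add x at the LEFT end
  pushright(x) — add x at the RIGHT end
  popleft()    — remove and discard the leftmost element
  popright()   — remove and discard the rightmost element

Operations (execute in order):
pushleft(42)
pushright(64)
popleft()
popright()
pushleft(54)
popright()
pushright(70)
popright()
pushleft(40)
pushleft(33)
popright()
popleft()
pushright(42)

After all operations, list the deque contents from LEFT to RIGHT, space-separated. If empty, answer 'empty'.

pushleft(42): [42]
pushright(64): [42, 64]
popleft(): [64]
popright(): []
pushleft(54): [54]
popright(): []
pushright(70): [70]
popright(): []
pushleft(40): [40]
pushleft(33): [33, 40]
popright(): [33]
popleft(): []
pushright(42): [42]

Answer: 42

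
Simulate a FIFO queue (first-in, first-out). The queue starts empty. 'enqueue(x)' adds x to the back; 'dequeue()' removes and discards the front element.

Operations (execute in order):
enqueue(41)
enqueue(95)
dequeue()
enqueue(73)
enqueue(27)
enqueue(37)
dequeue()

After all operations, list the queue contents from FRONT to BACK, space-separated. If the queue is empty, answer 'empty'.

Answer: 73 27 37

Derivation:
enqueue(41): [41]
enqueue(95): [41, 95]
dequeue(): [95]
enqueue(73): [95, 73]
enqueue(27): [95, 73, 27]
enqueue(37): [95, 73, 27, 37]
dequeue(): [73, 27, 37]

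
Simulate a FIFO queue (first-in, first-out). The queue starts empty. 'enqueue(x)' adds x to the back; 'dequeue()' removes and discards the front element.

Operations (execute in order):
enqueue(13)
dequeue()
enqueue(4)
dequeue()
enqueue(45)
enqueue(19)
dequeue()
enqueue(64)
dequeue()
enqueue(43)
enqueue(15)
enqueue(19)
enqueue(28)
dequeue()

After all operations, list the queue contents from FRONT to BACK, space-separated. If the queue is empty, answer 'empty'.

Answer: 43 15 19 28

Derivation:
enqueue(13): [13]
dequeue(): []
enqueue(4): [4]
dequeue(): []
enqueue(45): [45]
enqueue(19): [45, 19]
dequeue(): [19]
enqueue(64): [19, 64]
dequeue(): [64]
enqueue(43): [64, 43]
enqueue(15): [64, 43, 15]
enqueue(19): [64, 43, 15, 19]
enqueue(28): [64, 43, 15, 19, 28]
dequeue(): [43, 15, 19, 28]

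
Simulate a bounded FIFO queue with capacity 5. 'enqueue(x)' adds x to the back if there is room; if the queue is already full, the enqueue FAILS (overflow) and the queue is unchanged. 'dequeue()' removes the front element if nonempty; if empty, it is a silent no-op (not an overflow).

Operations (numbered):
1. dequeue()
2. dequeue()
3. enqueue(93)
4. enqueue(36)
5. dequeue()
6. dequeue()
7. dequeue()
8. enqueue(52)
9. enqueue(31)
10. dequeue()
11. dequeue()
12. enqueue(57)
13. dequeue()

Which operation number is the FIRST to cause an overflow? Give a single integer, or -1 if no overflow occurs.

Answer: -1

Derivation:
1. dequeue(): empty, no-op, size=0
2. dequeue(): empty, no-op, size=0
3. enqueue(93): size=1
4. enqueue(36): size=2
5. dequeue(): size=1
6. dequeue(): size=0
7. dequeue(): empty, no-op, size=0
8. enqueue(52): size=1
9. enqueue(31): size=2
10. dequeue(): size=1
11. dequeue(): size=0
12. enqueue(57): size=1
13. dequeue(): size=0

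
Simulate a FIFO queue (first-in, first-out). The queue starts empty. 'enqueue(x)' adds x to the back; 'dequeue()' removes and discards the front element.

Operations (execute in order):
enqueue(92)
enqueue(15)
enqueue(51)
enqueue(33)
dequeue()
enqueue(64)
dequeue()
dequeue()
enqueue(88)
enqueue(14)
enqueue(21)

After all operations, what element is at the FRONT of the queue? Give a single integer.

enqueue(92): queue = [92]
enqueue(15): queue = [92, 15]
enqueue(51): queue = [92, 15, 51]
enqueue(33): queue = [92, 15, 51, 33]
dequeue(): queue = [15, 51, 33]
enqueue(64): queue = [15, 51, 33, 64]
dequeue(): queue = [51, 33, 64]
dequeue(): queue = [33, 64]
enqueue(88): queue = [33, 64, 88]
enqueue(14): queue = [33, 64, 88, 14]
enqueue(21): queue = [33, 64, 88, 14, 21]

Answer: 33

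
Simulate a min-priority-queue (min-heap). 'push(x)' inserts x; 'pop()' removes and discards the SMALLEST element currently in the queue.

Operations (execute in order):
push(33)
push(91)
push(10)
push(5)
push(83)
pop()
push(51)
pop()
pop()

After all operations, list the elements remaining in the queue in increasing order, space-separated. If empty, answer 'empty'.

Answer: 51 83 91

Derivation:
push(33): heap contents = [33]
push(91): heap contents = [33, 91]
push(10): heap contents = [10, 33, 91]
push(5): heap contents = [5, 10, 33, 91]
push(83): heap contents = [5, 10, 33, 83, 91]
pop() → 5: heap contents = [10, 33, 83, 91]
push(51): heap contents = [10, 33, 51, 83, 91]
pop() → 10: heap contents = [33, 51, 83, 91]
pop() → 33: heap contents = [51, 83, 91]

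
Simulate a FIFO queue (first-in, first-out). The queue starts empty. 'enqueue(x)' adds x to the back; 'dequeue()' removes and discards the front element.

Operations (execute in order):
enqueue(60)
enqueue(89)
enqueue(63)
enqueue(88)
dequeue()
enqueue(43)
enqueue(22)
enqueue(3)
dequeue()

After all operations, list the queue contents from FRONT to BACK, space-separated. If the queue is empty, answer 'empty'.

enqueue(60): [60]
enqueue(89): [60, 89]
enqueue(63): [60, 89, 63]
enqueue(88): [60, 89, 63, 88]
dequeue(): [89, 63, 88]
enqueue(43): [89, 63, 88, 43]
enqueue(22): [89, 63, 88, 43, 22]
enqueue(3): [89, 63, 88, 43, 22, 3]
dequeue(): [63, 88, 43, 22, 3]

Answer: 63 88 43 22 3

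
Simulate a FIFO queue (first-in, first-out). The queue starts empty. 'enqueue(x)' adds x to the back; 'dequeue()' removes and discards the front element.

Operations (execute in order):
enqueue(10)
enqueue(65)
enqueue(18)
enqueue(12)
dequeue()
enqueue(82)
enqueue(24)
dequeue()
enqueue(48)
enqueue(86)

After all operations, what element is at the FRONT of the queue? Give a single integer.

enqueue(10): queue = [10]
enqueue(65): queue = [10, 65]
enqueue(18): queue = [10, 65, 18]
enqueue(12): queue = [10, 65, 18, 12]
dequeue(): queue = [65, 18, 12]
enqueue(82): queue = [65, 18, 12, 82]
enqueue(24): queue = [65, 18, 12, 82, 24]
dequeue(): queue = [18, 12, 82, 24]
enqueue(48): queue = [18, 12, 82, 24, 48]
enqueue(86): queue = [18, 12, 82, 24, 48, 86]

Answer: 18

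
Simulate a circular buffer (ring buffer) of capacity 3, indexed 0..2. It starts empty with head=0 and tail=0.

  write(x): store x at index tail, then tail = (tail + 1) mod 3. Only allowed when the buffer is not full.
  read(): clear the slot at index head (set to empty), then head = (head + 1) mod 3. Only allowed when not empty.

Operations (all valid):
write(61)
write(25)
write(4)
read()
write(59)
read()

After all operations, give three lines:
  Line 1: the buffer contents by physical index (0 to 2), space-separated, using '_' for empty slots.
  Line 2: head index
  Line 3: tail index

Answer: 59 _ 4
2
1

Derivation:
write(61): buf=[61 _ _], head=0, tail=1, size=1
write(25): buf=[61 25 _], head=0, tail=2, size=2
write(4): buf=[61 25 4], head=0, tail=0, size=3
read(): buf=[_ 25 4], head=1, tail=0, size=2
write(59): buf=[59 25 4], head=1, tail=1, size=3
read(): buf=[59 _ 4], head=2, tail=1, size=2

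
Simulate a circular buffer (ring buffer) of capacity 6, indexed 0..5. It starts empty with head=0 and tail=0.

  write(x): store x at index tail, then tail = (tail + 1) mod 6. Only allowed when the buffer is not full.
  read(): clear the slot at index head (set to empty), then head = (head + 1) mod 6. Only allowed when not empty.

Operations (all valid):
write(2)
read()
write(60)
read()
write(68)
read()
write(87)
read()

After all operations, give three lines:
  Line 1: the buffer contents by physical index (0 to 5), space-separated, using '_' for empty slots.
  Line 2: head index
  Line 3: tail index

Answer: _ _ _ _ _ _
4
4

Derivation:
write(2): buf=[2 _ _ _ _ _], head=0, tail=1, size=1
read(): buf=[_ _ _ _ _ _], head=1, tail=1, size=0
write(60): buf=[_ 60 _ _ _ _], head=1, tail=2, size=1
read(): buf=[_ _ _ _ _ _], head=2, tail=2, size=0
write(68): buf=[_ _ 68 _ _ _], head=2, tail=3, size=1
read(): buf=[_ _ _ _ _ _], head=3, tail=3, size=0
write(87): buf=[_ _ _ 87 _ _], head=3, tail=4, size=1
read(): buf=[_ _ _ _ _ _], head=4, tail=4, size=0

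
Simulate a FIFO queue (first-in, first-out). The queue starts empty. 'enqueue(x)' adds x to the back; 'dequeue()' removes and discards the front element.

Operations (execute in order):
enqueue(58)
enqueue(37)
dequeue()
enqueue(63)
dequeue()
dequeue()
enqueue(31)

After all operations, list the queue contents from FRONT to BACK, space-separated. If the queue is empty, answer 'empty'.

Answer: 31

Derivation:
enqueue(58): [58]
enqueue(37): [58, 37]
dequeue(): [37]
enqueue(63): [37, 63]
dequeue(): [63]
dequeue(): []
enqueue(31): [31]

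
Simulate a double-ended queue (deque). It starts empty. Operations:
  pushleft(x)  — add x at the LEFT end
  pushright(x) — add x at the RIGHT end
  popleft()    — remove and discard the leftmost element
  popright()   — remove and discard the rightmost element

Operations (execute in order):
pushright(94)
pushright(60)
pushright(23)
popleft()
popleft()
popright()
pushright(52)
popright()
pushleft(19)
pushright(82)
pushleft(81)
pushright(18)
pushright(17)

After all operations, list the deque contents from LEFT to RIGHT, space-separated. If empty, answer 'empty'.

Answer: 81 19 82 18 17

Derivation:
pushright(94): [94]
pushright(60): [94, 60]
pushright(23): [94, 60, 23]
popleft(): [60, 23]
popleft(): [23]
popright(): []
pushright(52): [52]
popright(): []
pushleft(19): [19]
pushright(82): [19, 82]
pushleft(81): [81, 19, 82]
pushright(18): [81, 19, 82, 18]
pushright(17): [81, 19, 82, 18, 17]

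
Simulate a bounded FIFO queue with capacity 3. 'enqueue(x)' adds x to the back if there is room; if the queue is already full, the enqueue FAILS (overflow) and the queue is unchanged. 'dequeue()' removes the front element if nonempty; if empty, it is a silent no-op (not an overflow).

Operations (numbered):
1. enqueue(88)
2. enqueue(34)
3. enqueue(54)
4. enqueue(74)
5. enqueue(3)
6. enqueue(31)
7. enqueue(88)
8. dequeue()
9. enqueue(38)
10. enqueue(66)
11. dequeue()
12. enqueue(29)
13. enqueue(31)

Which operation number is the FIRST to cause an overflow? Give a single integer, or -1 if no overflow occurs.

1. enqueue(88): size=1
2. enqueue(34): size=2
3. enqueue(54): size=3
4. enqueue(74): size=3=cap → OVERFLOW (fail)
5. enqueue(3): size=3=cap → OVERFLOW (fail)
6. enqueue(31): size=3=cap → OVERFLOW (fail)
7. enqueue(88): size=3=cap → OVERFLOW (fail)
8. dequeue(): size=2
9. enqueue(38): size=3
10. enqueue(66): size=3=cap → OVERFLOW (fail)
11. dequeue(): size=2
12. enqueue(29): size=3
13. enqueue(31): size=3=cap → OVERFLOW (fail)

Answer: 4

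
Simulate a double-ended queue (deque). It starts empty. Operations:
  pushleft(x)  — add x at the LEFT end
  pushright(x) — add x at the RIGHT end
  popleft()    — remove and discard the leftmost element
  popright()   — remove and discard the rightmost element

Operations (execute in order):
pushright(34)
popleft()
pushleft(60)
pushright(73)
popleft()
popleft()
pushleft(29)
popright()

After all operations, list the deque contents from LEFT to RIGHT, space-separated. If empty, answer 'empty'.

pushright(34): [34]
popleft(): []
pushleft(60): [60]
pushright(73): [60, 73]
popleft(): [73]
popleft(): []
pushleft(29): [29]
popright(): []

Answer: empty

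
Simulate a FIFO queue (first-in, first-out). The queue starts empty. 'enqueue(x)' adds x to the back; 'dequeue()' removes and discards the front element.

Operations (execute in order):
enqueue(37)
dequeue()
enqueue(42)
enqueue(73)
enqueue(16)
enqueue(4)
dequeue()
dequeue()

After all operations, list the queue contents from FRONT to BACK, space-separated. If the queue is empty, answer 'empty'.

Answer: 16 4

Derivation:
enqueue(37): [37]
dequeue(): []
enqueue(42): [42]
enqueue(73): [42, 73]
enqueue(16): [42, 73, 16]
enqueue(4): [42, 73, 16, 4]
dequeue(): [73, 16, 4]
dequeue(): [16, 4]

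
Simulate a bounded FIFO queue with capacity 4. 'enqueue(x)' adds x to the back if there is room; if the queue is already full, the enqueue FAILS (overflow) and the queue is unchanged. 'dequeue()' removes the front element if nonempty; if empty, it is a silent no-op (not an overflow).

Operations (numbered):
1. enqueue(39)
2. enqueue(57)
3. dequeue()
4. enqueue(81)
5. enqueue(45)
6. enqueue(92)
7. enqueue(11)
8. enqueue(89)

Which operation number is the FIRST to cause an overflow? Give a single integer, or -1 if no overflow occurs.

Answer: 7

Derivation:
1. enqueue(39): size=1
2. enqueue(57): size=2
3. dequeue(): size=1
4. enqueue(81): size=2
5. enqueue(45): size=3
6. enqueue(92): size=4
7. enqueue(11): size=4=cap → OVERFLOW (fail)
8. enqueue(89): size=4=cap → OVERFLOW (fail)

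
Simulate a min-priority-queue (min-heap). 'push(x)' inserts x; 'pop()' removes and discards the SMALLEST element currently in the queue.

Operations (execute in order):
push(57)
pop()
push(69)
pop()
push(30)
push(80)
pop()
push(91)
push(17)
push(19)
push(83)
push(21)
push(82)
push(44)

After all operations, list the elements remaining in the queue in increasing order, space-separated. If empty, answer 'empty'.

Answer: 17 19 21 44 80 82 83 91

Derivation:
push(57): heap contents = [57]
pop() → 57: heap contents = []
push(69): heap contents = [69]
pop() → 69: heap contents = []
push(30): heap contents = [30]
push(80): heap contents = [30, 80]
pop() → 30: heap contents = [80]
push(91): heap contents = [80, 91]
push(17): heap contents = [17, 80, 91]
push(19): heap contents = [17, 19, 80, 91]
push(83): heap contents = [17, 19, 80, 83, 91]
push(21): heap contents = [17, 19, 21, 80, 83, 91]
push(82): heap contents = [17, 19, 21, 80, 82, 83, 91]
push(44): heap contents = [17, 19, 21, 44, 80, 82, 83, 91]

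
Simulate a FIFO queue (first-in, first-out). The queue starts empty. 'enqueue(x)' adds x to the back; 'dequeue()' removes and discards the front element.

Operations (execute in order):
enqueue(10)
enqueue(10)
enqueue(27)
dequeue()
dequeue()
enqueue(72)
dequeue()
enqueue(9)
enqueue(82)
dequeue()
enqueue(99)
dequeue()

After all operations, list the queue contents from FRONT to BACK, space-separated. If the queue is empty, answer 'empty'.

Answer: 82 99

Derivation:
enqueue(10): [10]
enqueue(10): [10, 10]
enqueue(27): [10, 10, 27]
dequeue(): [10, 27]
dequeue(): [27]
enqueue(72): [27, 72]
dequeue(): [72]
enqueue(9): [72, 9]
enqueue(82): [72, 9, 82]
dequeue(): [9, 82]
enqueue(99): [9, 82, 99]
dequeue(): [82, 99]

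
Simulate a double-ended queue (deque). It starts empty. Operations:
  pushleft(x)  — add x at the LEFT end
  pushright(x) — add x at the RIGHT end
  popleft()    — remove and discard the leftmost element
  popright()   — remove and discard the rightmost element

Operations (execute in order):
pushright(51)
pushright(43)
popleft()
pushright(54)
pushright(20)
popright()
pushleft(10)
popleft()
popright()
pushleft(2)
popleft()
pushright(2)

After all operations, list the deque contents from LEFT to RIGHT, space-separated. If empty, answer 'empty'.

pushright(51): [51]
pushright(43): [51, 43]
popleft(): [43]
pushright(54): [43, 54]
pushright(20): [43, 54, 20]
popright(): [43, 54]
pushleft(10): [10, 43, 54]
popleft(): [43, 54]
popright(): [43]
pushleft(2): [2, 43]
popleft(): [43]
pushright(2): [43, 2]

Answer: 43 2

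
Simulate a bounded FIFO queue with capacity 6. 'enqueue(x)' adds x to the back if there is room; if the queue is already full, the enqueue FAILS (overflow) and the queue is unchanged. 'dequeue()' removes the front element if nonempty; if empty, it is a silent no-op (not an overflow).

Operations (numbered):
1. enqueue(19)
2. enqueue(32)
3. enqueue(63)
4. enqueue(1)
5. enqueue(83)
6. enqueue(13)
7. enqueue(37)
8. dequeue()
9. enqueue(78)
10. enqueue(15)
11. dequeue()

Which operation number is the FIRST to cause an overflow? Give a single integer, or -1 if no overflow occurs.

1. enqueue(19): size=1
2. enqueue(32): size=2
3. enqueue(63): size=3
4. enqueue(1): size=4
5. enqueue(83): size=5
6. enqueue(13): size=6
7. enqueue(37): size=6=cap → OVERFLOW (fail)
8. dequeue(): size=5
9. enqueue(78): size=6
10. enqueue(15): size=6=cap → OVERFLOW (fail)
11. dequeue(): size=5

Answer: 7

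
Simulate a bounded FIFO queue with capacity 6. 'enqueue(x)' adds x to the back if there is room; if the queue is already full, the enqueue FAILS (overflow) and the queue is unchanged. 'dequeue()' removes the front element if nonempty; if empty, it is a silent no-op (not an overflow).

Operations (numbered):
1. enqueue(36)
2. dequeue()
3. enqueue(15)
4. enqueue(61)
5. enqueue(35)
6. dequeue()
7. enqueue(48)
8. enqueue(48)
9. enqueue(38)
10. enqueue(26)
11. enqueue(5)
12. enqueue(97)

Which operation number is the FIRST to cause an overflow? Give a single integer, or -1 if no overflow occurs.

1. enqueue(36): size=1
2. dequeue(): size=0
3. enqueue(15): size=1
4. enqueue(61): size=2
5. enqueue(35): size=3
6. dequeue(): size=2
7. enqueue(48): size=3
8. enqueue(48): size=4
9. enqueue(38): size=5
10. enqueue(26): size=6
11. enqueue(5): size=6=cap → OVERFLOW (fail)
12. enqueue(97): size=6=cap → OVERFLOW (fail)

Answer: 11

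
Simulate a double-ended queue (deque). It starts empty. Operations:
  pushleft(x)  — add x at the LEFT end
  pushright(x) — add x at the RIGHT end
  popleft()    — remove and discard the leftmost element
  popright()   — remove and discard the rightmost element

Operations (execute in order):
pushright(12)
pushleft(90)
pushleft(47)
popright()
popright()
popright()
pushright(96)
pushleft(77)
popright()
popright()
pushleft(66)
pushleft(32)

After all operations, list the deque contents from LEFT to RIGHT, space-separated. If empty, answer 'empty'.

pushright(12): [12]
pushleft(90): [90, 12]
pushleft(47): [47, 90, 12]
popright(): [47, 90]
popright(): [47]
popright(): []
pushright(96): [96]
pushleft(77): [77, 96]
popright(): [77]
popright(): []
pushleft(66): [66]
pushleft(32): [32, 66]

Answer: 32 66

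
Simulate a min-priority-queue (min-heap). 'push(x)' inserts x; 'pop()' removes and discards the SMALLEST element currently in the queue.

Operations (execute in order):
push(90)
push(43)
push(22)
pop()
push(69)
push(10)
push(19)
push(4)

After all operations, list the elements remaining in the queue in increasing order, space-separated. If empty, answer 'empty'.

push(90): heap contents = [90]
push(43): heap contents = [43, 90]
push(22): heap contents = [22, 43, 90]
pop() → 22: heap contents = [43, 90]
push(69): heap contents = [43, 69, 90]
push(10): heap contents = [10, 43, 69, 90]
push(19): heap contents = [10, 19, 43, 69, 90]
push(4): heap contents = [4, 10, 19, 43, 69, 90]

Answer: 4 10 19 43 69 90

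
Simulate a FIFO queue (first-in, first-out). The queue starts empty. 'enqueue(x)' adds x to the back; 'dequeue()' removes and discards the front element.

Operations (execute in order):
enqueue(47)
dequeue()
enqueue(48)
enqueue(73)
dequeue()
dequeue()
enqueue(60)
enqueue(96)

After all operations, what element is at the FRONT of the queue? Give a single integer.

enqueue(47): queue = [47]
dequeue(): queue = []
enqueue(48): queue = [48]
enqueue(73): queue = [48, 73]
dequeue(): queue = [73]
dequeue(): queue = []
enqueue(60): queue = [60]
enqueue(96): queue = [60, 96]

Answer: 60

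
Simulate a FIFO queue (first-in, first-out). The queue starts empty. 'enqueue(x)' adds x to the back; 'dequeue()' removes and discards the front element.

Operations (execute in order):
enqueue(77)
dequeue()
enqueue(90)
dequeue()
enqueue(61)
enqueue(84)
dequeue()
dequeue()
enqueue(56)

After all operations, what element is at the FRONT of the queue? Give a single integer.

enqueue(77): queue = [77]
dequeue(): queue = []
enqueue(90): queue = [90]
dequeue(): queue = []
enqueue(61): queue = [61]
enqueue(84): queue = [61, 84]
dequeue(): queue = [84]
dequeue(): queue = []
enqueue(56): queue = [56]

Answer: 56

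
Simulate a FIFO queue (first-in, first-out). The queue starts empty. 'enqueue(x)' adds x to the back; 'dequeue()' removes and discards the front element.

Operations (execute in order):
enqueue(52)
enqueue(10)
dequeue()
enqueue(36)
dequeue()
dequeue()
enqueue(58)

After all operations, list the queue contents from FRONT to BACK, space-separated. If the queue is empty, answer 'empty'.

Answer: 58

Derivation:
enqueue(52): [52]
enqueue(10): [52, 10]
dequeue(): [10]
enqueue(36): [10, 36]
dequeue(): [36]
dequeue(): []
enqueue(58): [58]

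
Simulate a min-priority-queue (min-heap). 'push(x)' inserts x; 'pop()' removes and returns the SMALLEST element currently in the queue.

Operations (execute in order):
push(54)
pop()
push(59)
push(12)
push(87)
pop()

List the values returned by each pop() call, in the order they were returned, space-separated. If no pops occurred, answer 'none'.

push(54): heap contents = [54]
pop() → 54: heap contents = []
push(59): heap contents = [59]
push(12): heap contents = [12, 59]
push(87): heap contents = [12, 59, 87]
pop() → 12: heap contents = [59, 87]

Answer: 54 12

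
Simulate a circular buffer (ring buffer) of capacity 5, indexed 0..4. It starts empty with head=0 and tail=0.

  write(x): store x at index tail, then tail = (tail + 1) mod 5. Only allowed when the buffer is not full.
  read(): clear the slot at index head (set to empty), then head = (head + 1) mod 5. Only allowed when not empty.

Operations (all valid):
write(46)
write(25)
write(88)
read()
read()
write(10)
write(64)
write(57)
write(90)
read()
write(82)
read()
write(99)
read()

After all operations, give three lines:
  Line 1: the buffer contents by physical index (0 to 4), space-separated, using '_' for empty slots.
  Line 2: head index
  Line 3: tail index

write(46): buf=[46 _ _ _ _], head=0, tail=1, size=1
write(25): buf=[46 25 _ _ _], head=0, tail=2, size=2
write(88): buf=[46 25 88 _ _], head=0, tail=3, size=3
read(): buf=[_ 25 88 _ _], head=1, tail=3, size=2
read(): buf=[_ _ 88 _ _], head=2, tail=3, size=1
write(10): buf=[_ _ 88 10 _], head=2, tail=4, size=2
write(64): buf=[_ _ 88 10 64], head=2, tail=0, size=3
write(57): buf=[57 _ 88 10 64], head=2, tail=1, size=4
write(90): buf=[57 90 88 10 64], head=2, tail=2, size=5
read(): buf=[57 90 _ 10 64], head=3, tail=2, size=4
write(82): buf=[57 90 82 10 64], head=3, tail=3, size=5
read(): buf=[57 90 82 _ 64], head=4, tail=3, size=4
write(99): buf=[57 90 82 99 64], head=4, tail=4, size=5
read(): buf=[57 90 82 99 _], head=0, tail=4, size=4

Answer: 57 90 82 99 _
0
4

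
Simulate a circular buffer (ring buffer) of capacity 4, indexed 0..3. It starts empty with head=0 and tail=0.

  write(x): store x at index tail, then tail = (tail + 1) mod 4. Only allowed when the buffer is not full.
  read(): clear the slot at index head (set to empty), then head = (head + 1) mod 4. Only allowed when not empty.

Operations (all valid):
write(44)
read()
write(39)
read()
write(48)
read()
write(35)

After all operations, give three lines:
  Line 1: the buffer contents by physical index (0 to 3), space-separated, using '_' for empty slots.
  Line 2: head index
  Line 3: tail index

Answer: _ _ _ 35
3
0

Derivation:
write(44): buf=[44 _ _ _], head=0, tail=1, size=1
read(): buf=[_ _ _ _], head=1, tail=1, size=0
write(39): buf=[_ 39 _ _], head=1, tail=2, size=1
read(): buf=[_ _ _ _], head=2, tail=2, size=0
write(48): buf=[_ _ 48 _], head=2, tail=3, size=1
read(): buf=[_ _ _ _], head=3, tail=3, size=0
write(35): buf=[_ _ _ 35], head=3, tail=0, size=1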